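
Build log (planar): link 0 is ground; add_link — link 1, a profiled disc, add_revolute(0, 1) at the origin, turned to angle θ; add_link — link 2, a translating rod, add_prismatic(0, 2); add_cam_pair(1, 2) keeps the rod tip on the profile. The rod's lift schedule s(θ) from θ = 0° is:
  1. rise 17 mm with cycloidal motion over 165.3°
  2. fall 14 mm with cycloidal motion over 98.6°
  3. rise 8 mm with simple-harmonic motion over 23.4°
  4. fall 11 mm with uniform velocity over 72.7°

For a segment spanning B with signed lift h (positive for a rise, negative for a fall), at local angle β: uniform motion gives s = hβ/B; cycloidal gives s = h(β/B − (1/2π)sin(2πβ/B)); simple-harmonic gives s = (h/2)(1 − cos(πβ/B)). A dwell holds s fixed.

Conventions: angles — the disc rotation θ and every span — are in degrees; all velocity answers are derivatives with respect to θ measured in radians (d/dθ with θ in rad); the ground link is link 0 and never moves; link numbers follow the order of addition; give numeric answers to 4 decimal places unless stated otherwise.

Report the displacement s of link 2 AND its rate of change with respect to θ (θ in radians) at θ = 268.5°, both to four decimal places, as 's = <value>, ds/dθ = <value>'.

seg 1 [0°–165.3°] cycloidal, h=17: full span → s += 17 → s = 17.0000
seg 2 [165.3°–263.9°] cycloidal, h=-14: full span → s += -14 → s = 3.0000
seg 3 [263.9°–287.3°] simple-harmonic, h=8: θ=268.5° here. β=4.6, B=23.4. 8/2·(1 − cos(π·0.1966)) = 0.7389 → s = 3.7389
velocity in seg [263.9°–287.3°] (simple-harmonic), θ in radians: β = 4.6° = 0.0803 rad, B = 23.4° = 0.4084 rad; ds/dθ = (πh/(2B)) sin(πβ/B) = (π·8/(2·0.4084)) sin(π·0.1966) = 17.817301 mm/rad

s = 3.7389, ds/dθ = 17.8173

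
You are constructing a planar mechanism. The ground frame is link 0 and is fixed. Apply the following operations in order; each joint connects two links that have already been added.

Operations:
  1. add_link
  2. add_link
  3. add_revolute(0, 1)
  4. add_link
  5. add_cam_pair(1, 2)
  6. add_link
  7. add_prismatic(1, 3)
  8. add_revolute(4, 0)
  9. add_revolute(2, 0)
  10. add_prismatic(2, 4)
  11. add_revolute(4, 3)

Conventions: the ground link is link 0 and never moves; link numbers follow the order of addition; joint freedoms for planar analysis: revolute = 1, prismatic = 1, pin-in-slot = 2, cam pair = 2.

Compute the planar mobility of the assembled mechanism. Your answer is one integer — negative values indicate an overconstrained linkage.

link 0 = ground. State L|J1|J2 = 1|0|0
+link1  2|0|0
+link2  3|0|0
R(0,1) f=1→J1  3|1|0
+link3  4|1|0
C(1,2) f=2→J2  4|1|1
+link4  5|1|1
P(1,3) f=1→J1  5|2|1
R(4,0) f=1→J1  5|3|1
R(2,0) f=1→J1  5|4|1
P(2,4) f=1→J1  5|5|1
R(4,3) f=1→J1  5|6|1
M = 3(5−1)−2·6−1 = 12−12−1 = -1

M = -1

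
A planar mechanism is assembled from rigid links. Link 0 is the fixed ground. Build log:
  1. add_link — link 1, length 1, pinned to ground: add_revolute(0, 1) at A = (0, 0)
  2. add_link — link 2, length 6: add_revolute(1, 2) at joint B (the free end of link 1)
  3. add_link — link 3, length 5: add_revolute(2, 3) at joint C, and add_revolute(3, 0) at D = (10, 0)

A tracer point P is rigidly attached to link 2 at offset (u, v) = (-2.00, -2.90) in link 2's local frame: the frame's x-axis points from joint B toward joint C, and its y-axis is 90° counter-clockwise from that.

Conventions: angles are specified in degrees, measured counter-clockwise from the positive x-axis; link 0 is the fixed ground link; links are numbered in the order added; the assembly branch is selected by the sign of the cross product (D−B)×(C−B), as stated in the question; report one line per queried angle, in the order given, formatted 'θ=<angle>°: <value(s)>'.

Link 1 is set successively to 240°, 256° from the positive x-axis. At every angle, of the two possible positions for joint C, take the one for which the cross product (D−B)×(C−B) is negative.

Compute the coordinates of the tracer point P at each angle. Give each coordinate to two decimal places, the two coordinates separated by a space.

A=(0,0), D=(10.00,0)
θ=240°: B = A + 1.00·(cos240°, sin240°) = (-0.5000, -0.8660)
θ=240°: |BD| = 10.5357
θ=240°: circle(B,6.00) ∩ circle(D,5.00): a=5.7899, h=1.5740
θ=240°:   candidates: C₊=(5.1409,1.1786) cross=16.583; C₋=(5.3997,-1.9588) cross=-16.583
θ=240°:   branch - wants cross < 0 → take C=(5.3997,-1.9588) (cross=-16.583)
θ=240°: ex = (C−B)/|BC| = (0.9833,-0.1821); ey = (0.1821,0.9833)
θ=240°: P = B + -2.00·ex + -2.90·ey = (-2.9947,-3.3533)
θ=256°: B = A + 1.00·(cos256°, sin256°) = (-0.2419, -0.9703)
θ=256°: |BD| = 10.2878
θ=256°: circle(B,6.00) ∩ circle(D,5.00): a=5.6785, h=1.9377
θ=256°:   candidates: C₊=(5.2285,1.4943) cross=19.934; C₋=(5.5940,-2.3638) cross=-19.934
θ=256°:   branch - wants cross < 0 → take C=(5.5940,-2.3638) (cross=-19.934)
θ=256°: ex = (C−B)/|BC| = (0.9727,-0.2322); ey = (0.2322,0.9727)
θ=256°: P = B + -2.00·ex + -2.90·ey = (-2.8607,-3.3265)

θ=240°: -2.99 -3.35
θ=256°: -2.86 -3.33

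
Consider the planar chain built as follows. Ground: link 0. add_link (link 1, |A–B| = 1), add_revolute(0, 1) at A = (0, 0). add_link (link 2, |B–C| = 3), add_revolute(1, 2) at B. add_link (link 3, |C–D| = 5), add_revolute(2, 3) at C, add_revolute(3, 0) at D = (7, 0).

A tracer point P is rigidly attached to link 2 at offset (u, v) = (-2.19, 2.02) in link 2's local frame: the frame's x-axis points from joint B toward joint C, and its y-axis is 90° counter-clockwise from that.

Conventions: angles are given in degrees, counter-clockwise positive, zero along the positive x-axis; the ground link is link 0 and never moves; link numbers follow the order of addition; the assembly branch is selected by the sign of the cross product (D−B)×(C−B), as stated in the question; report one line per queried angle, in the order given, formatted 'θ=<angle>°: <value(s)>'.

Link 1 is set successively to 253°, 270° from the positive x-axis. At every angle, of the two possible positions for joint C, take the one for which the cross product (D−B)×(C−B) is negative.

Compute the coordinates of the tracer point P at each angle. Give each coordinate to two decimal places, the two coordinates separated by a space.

A=(0,0), D=(7.00,0)
θ=253°: B = A + 1.00·(cos253°, sin253°) = (-0.2924, -0.9563)
θ=253°: |BD| = 7.3548
θ=253°: circle(B,3.00) ∩ circle(D,5.00): a=2.5897, h=1.5144
θ=253°:   candidates: C₊=(2.0784,0.8820) cross=11.138; C₋=(2.4722,-2.1212) cross=-11.138
θ=253°:   branch - wants cross < 0 → take C=(2.4722,-2.1212) (cross=-11.138)
θ=253°: ex = (C−B)/|BC| = (0.9215,-0.3883); ey = (0.3883,0.9215)
θ=253°: P = B + -2.19·ex + 2.02·ey = (-1.5262,1.7556)
θ=270°: B = A + 1.00·(cos270°, sin270°) = (-0.0000, -1.0000)
θ=270°: |BD| = 7.0711
θ=270°: circle(B,3.00) ∩ circle(D,5.00): a=2.4042, h=1.7944
θ=270°:   candidates: C₊=(2.1262,1.1164) cross=12.689; C₋=(2.6338,-2.4364) cross=-12.689
θ=270°:   branch - wants cross < 0 → take C=(2.6338,-2.4364) (cross=-12.689)
θ=270°: ex = (C−B)/|BC| = (0.8779,-0.4788); ey = (0.4788,0.8779)
θ=270°: P = B + -2.19·ex + 2.02·ey = (-0.9555,1.8220)

θ=253°: -1.53 1.76
θ=270°: -0.96 1.82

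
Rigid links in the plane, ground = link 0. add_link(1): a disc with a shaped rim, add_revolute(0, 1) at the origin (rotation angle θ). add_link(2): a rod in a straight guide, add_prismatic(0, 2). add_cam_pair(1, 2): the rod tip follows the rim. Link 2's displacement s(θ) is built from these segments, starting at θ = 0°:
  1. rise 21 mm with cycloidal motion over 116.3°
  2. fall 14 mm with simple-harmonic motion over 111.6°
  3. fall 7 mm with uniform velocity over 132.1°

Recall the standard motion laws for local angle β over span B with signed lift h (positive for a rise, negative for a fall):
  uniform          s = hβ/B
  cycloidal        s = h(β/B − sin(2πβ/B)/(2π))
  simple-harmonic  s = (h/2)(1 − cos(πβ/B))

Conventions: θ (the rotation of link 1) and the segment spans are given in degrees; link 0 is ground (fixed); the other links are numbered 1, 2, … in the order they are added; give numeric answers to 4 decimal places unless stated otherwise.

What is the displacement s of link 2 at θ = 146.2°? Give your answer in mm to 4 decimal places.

segment 1 (0° to 116.3°, cycloidal, h = 21) is passed completely: s = 0.0000 + (21) = 21.0000
θ = 146.2° falls in segment 2 (116.3° to 227.9°, simple-harmonic, h = -14): β = 146.2 − 116.3 = 29.9°, B = 111.6°; Δs = -14/2·(1 − cos(π·0.2679)) = -2.3366; s = 21.0000 − 2.3366 = 18.6634

18.6634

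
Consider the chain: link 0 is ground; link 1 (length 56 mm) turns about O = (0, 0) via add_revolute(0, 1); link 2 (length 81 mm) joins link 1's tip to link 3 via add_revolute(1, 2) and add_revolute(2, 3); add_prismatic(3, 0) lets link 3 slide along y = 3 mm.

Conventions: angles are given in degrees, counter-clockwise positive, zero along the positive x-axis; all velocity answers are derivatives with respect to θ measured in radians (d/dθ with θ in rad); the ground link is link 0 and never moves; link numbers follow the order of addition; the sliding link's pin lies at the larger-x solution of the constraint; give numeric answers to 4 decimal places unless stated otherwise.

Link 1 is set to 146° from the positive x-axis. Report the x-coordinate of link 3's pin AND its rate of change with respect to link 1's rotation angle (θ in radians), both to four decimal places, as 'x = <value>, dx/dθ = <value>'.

geometry: r = 56 mm, L = 81 mm, e = 3 mm
crank pin P = (r cos θ, r sin θ) = (-46.426104, 31.314803)
h = r sin θ − e = 31.314803 − 3 = 28.314803
x = r cos θ + √(L² − h²) = -46.426104 + 75.889867 = 29.463763
dx/dθ = −r sin θ − h·r cos θ/√(L² − h²) (θ in radians; h = 28.314803) = -13.993044

x = 29.4638, dx/dθ = -13.9930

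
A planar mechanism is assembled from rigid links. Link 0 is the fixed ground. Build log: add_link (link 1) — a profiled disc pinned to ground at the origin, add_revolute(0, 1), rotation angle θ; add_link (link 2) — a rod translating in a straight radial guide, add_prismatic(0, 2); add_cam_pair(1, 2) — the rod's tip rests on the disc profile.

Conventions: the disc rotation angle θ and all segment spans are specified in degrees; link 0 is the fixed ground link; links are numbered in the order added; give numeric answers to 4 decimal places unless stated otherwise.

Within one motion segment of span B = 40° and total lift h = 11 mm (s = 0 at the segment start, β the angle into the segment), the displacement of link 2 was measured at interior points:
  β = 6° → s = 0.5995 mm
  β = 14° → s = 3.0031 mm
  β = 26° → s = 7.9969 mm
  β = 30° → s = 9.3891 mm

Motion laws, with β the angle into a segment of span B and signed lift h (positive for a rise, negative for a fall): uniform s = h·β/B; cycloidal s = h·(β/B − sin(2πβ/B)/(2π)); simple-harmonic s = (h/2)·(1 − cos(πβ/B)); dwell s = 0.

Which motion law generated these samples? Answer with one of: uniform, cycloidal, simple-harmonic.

candidates at β/B = r: uniform s = h·r (linear in β); cycloidal s = h·(r − sin(2πr)/(2π)); simple-harmonic s = (h/2)(1 − cos(πr))
β=6°: printed 0.5995 | uniform 1.6500, cycloidal 0.2337, simple-harmonic 0.5995
β=14°: printed 3.0031 | uniform 3.8500, cycloidal 2.4337, simple-harmonic 3.0031
β=26°: printed 7.9969 | uniform 7.1500, cycloidal 8.5663, simple-harmonic 7.9969
β=30°: printed 9.3891 | uniform 8.2500, cycloidal 10.0007, simple-harmonic 9.3891
only one law matches every sample → simple-harmonic

simple-harmonic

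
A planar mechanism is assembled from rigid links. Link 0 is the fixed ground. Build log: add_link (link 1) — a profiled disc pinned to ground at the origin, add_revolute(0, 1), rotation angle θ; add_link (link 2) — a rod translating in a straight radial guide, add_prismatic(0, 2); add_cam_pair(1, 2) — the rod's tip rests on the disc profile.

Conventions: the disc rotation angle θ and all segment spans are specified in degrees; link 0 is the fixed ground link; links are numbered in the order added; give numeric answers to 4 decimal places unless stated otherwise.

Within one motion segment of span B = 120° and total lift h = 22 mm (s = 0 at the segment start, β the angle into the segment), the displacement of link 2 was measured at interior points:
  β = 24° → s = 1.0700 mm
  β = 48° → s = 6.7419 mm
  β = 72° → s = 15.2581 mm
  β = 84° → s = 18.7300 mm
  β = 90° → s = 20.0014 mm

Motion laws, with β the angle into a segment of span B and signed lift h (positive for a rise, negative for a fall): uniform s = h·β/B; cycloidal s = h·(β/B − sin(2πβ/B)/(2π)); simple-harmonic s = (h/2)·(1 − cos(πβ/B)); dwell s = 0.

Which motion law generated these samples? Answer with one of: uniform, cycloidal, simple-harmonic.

candidates at β/B = r: uniform s = h·r (linear in β); cycloidal s = h·(r − sin(2πr)/(2π)); simple-harmonic s = (h/2)(1 − cos(πr))
β=24°: printed 1.0700 | uniform 4.4000, cycloidal 1.0700, simple-harmonic 2.1008
β=48°: printed 6.7419 | uniform 8.8000, cycloidal 6.7419, simple-harmonic 7.6008
β=72°: printed 15.2581 | uniform 13.2000, cycloidal 15.2581, simple-harmonic 14.3992
β=84°: printed 18.7300 | uniform 15.4000, cycloidal 18.7300, simple-harmonic 17.4656
β=90°: printed 20.0014 | uniform 16.5000, cycloidal 20.0014, simple-harmonic 18.7782
only one law matches every sample → cycloidal

cycloidal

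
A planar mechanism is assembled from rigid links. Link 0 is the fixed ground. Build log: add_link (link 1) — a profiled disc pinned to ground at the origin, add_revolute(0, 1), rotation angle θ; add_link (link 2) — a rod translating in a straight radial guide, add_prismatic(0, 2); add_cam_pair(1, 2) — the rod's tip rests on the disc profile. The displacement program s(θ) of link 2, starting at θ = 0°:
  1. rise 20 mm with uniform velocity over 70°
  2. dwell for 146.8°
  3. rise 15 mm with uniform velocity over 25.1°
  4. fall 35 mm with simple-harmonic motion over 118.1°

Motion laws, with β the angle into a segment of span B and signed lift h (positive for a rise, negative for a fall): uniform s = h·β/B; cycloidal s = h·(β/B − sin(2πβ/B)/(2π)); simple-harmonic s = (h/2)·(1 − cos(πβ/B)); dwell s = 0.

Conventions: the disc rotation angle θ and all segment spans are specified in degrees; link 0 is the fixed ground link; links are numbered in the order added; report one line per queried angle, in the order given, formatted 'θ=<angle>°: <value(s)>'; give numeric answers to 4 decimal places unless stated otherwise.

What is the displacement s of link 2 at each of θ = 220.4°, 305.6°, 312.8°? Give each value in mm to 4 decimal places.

seg 1 [0°–70°] uniform, h=20: full span → s += 20 → s = 20.0000
seg 2 [70°–216.8°] dwell: s stays 20.0000
seg 3 [216.8°–241.9°] uniform, h=15: θ=220.4° here. β=3.6, B=25.1. 15·3.6/25.1 = 2.1514 → s = 22.1514
seg 3 [216.8°–241.9°] uniform, h=15: full span → s += 15 → s = 35.0000
seg 4 [241.9°–360°] simple-harmonic, h=-35: θ=305.6° here. β=63.7, B=118.1. -35/2·(1 − cos(π·0.5394)) = -19.6592 → s = 15.3408
seg 4 [241.9°–360°] simple-harmonic, h=-35: θ=312.8° here. β=70.9, B=118.1. -35/2·(1 − cos(π·0.6003)) = -22.9255 → s = 12.0745

θ=220.4°: 22.1514
θ=305.6°: 15.3408
θ=312.8°: 12.0745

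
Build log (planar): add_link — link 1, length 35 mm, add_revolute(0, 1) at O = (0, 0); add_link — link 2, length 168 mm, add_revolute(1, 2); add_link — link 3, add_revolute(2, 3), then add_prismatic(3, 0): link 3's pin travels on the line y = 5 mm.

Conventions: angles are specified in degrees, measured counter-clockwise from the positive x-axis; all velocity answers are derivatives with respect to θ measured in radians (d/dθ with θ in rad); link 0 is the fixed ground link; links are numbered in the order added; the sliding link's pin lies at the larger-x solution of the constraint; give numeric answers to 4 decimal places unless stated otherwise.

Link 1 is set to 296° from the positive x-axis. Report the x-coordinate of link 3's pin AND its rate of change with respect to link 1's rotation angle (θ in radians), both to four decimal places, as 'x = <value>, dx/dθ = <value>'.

geometry: r = 35 mm, L = 168 mm, e = 5 mm
crank pin P = (r cos θ, r sin θ) = (15.342990, -31.457792)
h = r sin θ − e = -31.457792 − 5 = -36.457792
x = r cos θ + √(L² − h²) = 15.342990 + 163.996431 = 179.339421
dx/dθ = −r sin θ − h·r cos θ/√(L² − h²) (θ in radians; h = -36.457792) = 34.868668

x = 179.3394, dx/dθ = 34.8687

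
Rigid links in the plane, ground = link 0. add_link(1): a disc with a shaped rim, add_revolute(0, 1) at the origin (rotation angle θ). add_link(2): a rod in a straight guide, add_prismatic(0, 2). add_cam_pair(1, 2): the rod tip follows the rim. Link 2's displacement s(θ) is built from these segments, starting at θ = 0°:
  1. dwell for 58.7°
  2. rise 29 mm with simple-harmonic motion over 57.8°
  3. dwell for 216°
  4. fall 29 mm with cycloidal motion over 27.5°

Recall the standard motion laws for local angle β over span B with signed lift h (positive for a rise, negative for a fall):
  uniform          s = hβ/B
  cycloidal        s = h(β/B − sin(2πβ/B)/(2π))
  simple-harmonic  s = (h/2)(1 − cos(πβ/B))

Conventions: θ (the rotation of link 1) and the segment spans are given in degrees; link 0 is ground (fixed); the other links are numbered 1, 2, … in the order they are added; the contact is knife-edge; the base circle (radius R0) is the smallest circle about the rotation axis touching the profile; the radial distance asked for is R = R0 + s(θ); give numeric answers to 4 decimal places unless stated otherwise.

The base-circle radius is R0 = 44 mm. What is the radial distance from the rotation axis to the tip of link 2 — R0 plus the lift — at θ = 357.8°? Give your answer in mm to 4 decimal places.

segment 1 (0° to 58.7°, dwell): s unchanged at 0.0000
segment 2 (58.7° to 116.5°, simple-harmonic, h = 29) is passed completely: s = 0.0000 + (29) = 29.0000
segment 3 (116.5° to 332.5°, dwell): s unchanged at 29.0000
θ = 357.8° falls in segment 4 (332.5° to 360°, cycloidal, h = -29): β = 357.8 − 332.5 = 25.3°, B = 27.5°; Δs = -29·(0.9200 − sin(2π·0.9200)/(2π)) = -28.9035; s = 29.0000 − 28.9035 = 0.0965
R = R0 + s = 44 + 0.0965 = 44.0965

44.0965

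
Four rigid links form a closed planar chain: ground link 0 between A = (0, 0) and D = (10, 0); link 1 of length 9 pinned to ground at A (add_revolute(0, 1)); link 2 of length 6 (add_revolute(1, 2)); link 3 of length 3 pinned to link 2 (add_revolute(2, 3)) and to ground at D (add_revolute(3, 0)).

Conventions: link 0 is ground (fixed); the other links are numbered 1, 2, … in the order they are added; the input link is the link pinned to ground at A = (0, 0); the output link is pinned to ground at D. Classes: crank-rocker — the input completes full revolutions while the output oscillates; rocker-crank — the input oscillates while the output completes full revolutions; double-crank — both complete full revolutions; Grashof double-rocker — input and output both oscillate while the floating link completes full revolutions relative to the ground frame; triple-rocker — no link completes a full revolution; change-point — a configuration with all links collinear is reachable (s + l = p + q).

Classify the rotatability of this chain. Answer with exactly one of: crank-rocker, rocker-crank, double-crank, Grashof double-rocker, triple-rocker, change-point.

lengths: ground=10, input=9, coupler=6, output=3
sorted: s=3 (shortest), l=10 (longest), p+q=15
s + l = 13 vs p + q = 15
s + l < p + q (Grashof) with shortest = output link → rocker-crank

rocker-crank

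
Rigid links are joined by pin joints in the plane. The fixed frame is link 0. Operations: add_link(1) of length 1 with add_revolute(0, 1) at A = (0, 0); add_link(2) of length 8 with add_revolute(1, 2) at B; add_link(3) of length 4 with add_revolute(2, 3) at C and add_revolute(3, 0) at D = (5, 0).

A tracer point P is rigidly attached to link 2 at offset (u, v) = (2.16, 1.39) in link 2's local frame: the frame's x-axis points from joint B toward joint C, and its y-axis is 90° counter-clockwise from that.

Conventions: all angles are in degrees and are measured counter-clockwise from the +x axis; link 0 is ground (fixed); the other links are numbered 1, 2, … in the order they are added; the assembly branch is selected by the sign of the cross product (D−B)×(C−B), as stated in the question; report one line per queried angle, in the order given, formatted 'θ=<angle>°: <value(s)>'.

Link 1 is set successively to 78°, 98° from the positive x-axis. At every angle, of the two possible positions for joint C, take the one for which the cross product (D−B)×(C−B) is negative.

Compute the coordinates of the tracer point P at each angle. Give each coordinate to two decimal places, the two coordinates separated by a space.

A=(0,0), D=(5.00,0)
θ=78°: B = A + 1.00·(cos78°, sin78°) = (0.2079, 0.9781)
θ=78°: |BD| = 4.8909
θ=78°: circle(B,8.00) ∩ circle(D,4.00): a=7.3525, h=3.1528
θ=78°:   candidates: C₊=(8.0424,2.5968) cross=15.420; C₋=(6.7813,-3.5815) cross=-15.420
θ=78°:   branch - wants cross < 0 → take C=(6.7813,-3.5815) (cross=-15.420)
θ=78°: ex = (C−B)/|BC| = (0.8217,-0.5700); ey = (0.5700,0.8217)
θ=78°: P = B + 2.16·ex + 1.39·ey = (2.7750,0.8892)
θ=98°: B = A + 1.00·(cos98°, sin98°) = (-0.1392, 0.9903)
θ=98°: |BD| = 5.2337
θ=98°: circle(B,8.00) ∩ circle(D,4.00): a=7.2025, h=3.4819
θ=98°:   candidates: C₊=(7.5921,3.0465) cross=18.223; C₋=(6.2744,-3.7915) cross=-18.223
θ=98°:   branch - wants cross < 0 → take C=(6.2744,-3.7915) (cross=-18.223)
θ=98°: ex = (C−B)/|BC| = (0.8017,-0.5977); ey = (0.5977,0.8017)
θ=98°: P = B + 2.16·ex + 1.39·ey = (2.4233,0.8135)

θ=78°: 2.77 0.89
θ=98°: 2.42 0.81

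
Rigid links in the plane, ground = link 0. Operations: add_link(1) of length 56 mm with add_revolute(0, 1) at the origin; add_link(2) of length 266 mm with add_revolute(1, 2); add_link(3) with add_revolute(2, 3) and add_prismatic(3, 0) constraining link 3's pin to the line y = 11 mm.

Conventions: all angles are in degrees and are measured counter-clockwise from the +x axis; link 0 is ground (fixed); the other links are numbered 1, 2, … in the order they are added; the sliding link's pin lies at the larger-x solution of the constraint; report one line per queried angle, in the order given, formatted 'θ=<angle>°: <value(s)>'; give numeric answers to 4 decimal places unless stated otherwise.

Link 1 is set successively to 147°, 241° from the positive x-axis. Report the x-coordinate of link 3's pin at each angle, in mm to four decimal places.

geometry: r = 56 mm, L = 266 mm, e = 11 mm
θ=147°: crank pin P = (r cos θ, r sin θ) = (-46.965552, 30.499786)
θ=147°: h = r sin θ − e = 30.499786 − 11 = 19.499786
θ=147°: x = r cos θ + √(L² − h²) = -46.965552 + 265.284297 = 218.318745
θ=241°: crank pin P = (r cos θ, r sin θ) = (-27.149339, -48.978704)
θ=241°: h = r sin θ − e = -48.978704 − 11 = -59.978704
θ=241°: x = r cos θ + √(L² − h²) = -27.149339 + 259.149677 = 232.000338

θ=147°: 218.3187
θ=241°: 232.0003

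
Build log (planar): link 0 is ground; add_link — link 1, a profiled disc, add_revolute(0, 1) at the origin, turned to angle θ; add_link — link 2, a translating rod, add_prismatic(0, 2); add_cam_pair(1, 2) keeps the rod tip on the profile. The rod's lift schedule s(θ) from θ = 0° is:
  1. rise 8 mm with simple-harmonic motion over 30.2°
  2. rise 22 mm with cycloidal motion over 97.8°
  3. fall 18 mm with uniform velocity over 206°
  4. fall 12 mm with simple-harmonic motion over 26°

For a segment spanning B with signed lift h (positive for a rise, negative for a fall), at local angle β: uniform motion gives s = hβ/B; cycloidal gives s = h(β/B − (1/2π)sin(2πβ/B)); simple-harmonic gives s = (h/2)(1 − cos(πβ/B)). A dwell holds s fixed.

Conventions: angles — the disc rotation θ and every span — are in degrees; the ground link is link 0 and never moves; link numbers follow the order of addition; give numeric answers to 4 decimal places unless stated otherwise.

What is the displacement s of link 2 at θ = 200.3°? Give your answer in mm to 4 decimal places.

seg 1 [0°–30.2°] simple-harmonic, h=8: full span → s += 8 → s = 8.0000
seg 2 [30.2°–128°] cycloidal, h=22: full span → s += 22 → s = 30.0000
seg 3 [128°–334°] uniform, h=-18: θ=200.3° here. β=72.3, B=206. -18·72.3/206 = -6.3175 → s = 23.6825

23.6825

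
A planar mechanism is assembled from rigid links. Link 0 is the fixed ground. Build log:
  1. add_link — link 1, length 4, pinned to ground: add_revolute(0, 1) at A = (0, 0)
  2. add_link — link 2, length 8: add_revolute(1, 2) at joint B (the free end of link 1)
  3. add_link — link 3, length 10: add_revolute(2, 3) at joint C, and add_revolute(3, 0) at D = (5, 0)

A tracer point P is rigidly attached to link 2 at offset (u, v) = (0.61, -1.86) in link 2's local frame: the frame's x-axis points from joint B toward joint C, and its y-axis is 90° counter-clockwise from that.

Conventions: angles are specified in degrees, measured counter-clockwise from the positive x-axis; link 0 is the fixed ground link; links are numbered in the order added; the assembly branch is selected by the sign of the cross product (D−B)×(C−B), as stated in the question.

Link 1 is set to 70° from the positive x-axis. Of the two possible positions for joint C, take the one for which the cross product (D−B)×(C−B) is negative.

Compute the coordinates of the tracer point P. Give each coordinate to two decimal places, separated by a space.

A=(0,0), D=(5.00,0)
B = A + 4.00·(cos70°, sin70°) = (1.3681, 3.7588)
|BD| = 5.2268
circle(B,8.00) ∩ circle(D,10.00): a=-0.8304, h=7.9568
  candidates: C₊=(6.5131,9.8849) cross=41.588; C₋=(-4.9310,-1.1730) cross=-41.588
  branch - wants cross < 0 → take C=(-4.9310,-1.1730) (cross=-41.588)
ex = (C−B)/|BC| = (-0.7874,-0.6165); ey = (0.6165,-0.7874)
P = B + 0.61·ex + -1.86·ey = (-0.2588,4.8473)

-0.26 4.85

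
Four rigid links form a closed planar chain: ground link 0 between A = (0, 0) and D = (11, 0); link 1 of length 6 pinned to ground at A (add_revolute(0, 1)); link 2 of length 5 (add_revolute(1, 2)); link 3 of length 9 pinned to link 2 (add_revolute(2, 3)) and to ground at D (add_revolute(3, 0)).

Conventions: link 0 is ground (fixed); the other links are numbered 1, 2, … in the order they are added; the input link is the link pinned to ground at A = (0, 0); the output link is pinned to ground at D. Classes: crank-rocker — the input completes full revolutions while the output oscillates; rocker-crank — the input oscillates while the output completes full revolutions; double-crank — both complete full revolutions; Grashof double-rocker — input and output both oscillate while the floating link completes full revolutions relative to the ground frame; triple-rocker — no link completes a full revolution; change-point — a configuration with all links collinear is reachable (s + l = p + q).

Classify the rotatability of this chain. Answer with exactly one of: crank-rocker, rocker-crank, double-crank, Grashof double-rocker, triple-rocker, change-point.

lengths: ground=11, input=6, coupler=5, output=9
sorted: s=5 (shortest), l=11 (longest), p+q=15
s + l = 16 vs p + q = 15
s + l > p + q → non-Grashof → no link fully rotates → triple-rocker

triple-rocker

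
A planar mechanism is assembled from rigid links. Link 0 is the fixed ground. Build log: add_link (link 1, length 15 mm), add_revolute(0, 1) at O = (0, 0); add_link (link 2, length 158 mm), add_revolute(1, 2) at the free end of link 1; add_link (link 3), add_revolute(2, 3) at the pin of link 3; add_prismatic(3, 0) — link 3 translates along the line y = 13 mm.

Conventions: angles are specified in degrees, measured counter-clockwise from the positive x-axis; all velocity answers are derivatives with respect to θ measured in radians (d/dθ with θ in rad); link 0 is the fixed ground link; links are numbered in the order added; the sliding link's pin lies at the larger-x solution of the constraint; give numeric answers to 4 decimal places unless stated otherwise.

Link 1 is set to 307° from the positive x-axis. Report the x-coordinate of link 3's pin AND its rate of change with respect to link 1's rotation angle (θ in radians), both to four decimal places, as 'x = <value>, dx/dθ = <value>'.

geometry: r = 15 mm, L = 158 mm, e = 13 mm
crank pin P = (r cos θ, r sin θ) = (9.027225, -11.979533)
h = r sin θ − e = -11.979533 − 13 = -24.979533
x = r cos θ + √(L² − h²) = 9.027225 + 156.012894 = 165.040119
dx/dθ = −r sin θ − h·r cos θ/√(L² − h²) (θ in radians; h = -24.979533) = 13.424900

x = 165.0401, dx/dθ = 13.4249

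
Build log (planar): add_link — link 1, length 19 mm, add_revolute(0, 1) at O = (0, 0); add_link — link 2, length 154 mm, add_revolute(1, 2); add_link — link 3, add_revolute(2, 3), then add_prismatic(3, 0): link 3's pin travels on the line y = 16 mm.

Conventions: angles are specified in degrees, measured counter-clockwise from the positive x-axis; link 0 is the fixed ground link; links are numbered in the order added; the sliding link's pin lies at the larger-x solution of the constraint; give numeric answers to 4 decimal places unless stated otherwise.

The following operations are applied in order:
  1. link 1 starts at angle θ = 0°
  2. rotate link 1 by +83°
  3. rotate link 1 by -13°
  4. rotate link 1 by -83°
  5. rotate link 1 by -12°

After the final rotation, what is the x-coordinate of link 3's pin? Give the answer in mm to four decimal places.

geometry: r = 19 mm, L = 154 mm, e = 16 mm; θ starts at 0°
rotate link 1 by +83°: θ ← 0° +83° = 83°
rotate link 1 by -13°: θ ← 83° -13° = 70°
rotate link 1 by -83°: θ ← 70° -83° = -13°
rotate link 1 by -12°: θ ← -13° -12° = -25°
crank pin P = (r cos θ, r sin θ) = (17.219848, -8.029747)
h = r sin θ − e = -8.029747 − 16 = -24.029747
x = r cos θ + √(L² − h²) = 17.219848 + 152.113679 = 169.333527

169.3335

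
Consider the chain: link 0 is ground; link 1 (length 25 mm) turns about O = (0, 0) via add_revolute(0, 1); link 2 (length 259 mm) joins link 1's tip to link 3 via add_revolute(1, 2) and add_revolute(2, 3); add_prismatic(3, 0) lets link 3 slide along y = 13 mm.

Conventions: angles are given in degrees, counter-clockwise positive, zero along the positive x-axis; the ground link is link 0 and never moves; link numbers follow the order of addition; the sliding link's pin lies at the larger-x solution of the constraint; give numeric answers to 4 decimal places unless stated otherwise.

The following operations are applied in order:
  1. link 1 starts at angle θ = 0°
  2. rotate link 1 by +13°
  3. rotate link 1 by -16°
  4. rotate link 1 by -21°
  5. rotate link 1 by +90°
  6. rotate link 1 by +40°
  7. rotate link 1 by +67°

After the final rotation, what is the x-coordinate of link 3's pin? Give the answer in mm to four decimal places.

geometry: r = 25 mm, L = 259 mm, e = 13 mm; θ starts at 0°
rotate link 1 by +13°: θ ← 0° +13° = 13°
rotate link 1 by -16°: θ ← 13° -16° = -3°
rotate link 1 by -21°: θ ← -3° -21° = -24°
rotate link 1 by +90°: θ ← -24° +90° = 66°
rotate link 1 by +40°: θ ← 66° +40° = 106°
rotate link 1 by +67°: θ ← 106° +67° = 173°
crank pin P = (r cos θ, r sin θ) = (-24.813654, 3.046734)
h = r sin θ − e = 3.046734 − 13 = -9.953266
x = r cos θ + √(L² − h²) = -24.813654 + 258.808679 = 233.995026

233.9950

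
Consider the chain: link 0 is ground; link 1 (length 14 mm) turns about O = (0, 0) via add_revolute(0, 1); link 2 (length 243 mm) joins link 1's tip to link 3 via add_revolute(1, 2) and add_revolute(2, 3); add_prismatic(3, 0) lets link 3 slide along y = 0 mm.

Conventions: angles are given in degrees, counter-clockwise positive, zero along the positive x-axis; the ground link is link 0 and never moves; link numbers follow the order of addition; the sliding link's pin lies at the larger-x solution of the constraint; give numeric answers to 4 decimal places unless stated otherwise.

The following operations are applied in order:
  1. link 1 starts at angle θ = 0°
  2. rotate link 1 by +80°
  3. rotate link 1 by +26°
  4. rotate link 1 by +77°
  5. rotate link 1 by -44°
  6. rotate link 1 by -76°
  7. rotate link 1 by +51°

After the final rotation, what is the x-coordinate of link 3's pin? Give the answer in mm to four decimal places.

geometry: r = 14 mm, L = 243 mm, e = 0 mm; θ starts at 0°
rotate link 1 by +80°: θ ← 0° +80° = 80°
rotate link 1 by +26°: θ ← 80° +26° = 106°
rotate link 1 by +77°: θ ← 106° +77° = 183°
rotate link 1 by -44°: θ ← 183° -44° = 139°
rotate link 1 by -76°: θ ← 139° -76° = 63°
rotate link 1 by +51°: θ ← 63° +51° = 114°
crank pin P = (r cos θ, r sin θ) = (-5.694313, 12.789636)
h = r sin θ − e = 12.789636 − 0 = 12.789636
x = r cos θ + √(L² − h²) = -5.694313 + 242.663193 = 236.968880

236.9689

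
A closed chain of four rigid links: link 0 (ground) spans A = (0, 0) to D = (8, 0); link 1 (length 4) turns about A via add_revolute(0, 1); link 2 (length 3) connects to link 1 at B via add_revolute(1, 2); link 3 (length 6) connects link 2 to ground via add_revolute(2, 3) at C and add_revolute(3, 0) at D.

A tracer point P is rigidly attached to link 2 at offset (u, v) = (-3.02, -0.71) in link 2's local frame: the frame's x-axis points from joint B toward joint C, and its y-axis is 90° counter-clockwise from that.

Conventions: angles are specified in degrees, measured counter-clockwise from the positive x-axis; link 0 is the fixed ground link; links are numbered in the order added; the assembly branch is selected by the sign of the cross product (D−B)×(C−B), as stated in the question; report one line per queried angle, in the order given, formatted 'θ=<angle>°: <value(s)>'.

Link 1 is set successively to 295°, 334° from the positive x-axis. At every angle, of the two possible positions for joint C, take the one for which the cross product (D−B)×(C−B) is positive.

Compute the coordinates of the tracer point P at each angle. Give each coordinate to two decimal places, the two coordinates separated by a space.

A=(0,0), D=(8.00,0)
θ=295°: B = A + 4.00·(cos295°, sin295°) = (1.6905, -3.6252)
θ=295°: |BD| = 7.2768
θ=295°: circle(B,3.00) ∩ circle(D,6.00): a=1.7832, h=2.4125
θ=295°:   candidates: C₊=(2.0348,-0.6451) cross=17.555; C₋=(4.4385,-4.8287) cross=-17.555
θ=295°:   branch + wants cross > 0 → take C=(2.0348,-0.6451) (cross=17.555)
θ=295°: ex = (C−B)/|BC| = (0.1148,0.9934); ey = (-0.9934,0.1148)
θ=295°: P = B + -3.02·ex + -0.71·ey = (2.0492,-6.7068)
θ=334°: B = A + 4.00·(cos334°, sin334°) = (3.5952, -1.7535)
θ=334°: |BD| = 4.7410
θ=334°: circle(B,3.00) ∩ circle(D,6.00): a=-0.4770, h=2.9618
θ=334°:   candidates: C₊=(2.0566,0.8219) cross=14.042; C₋=(4.2475,-4.6817) cross=-14.042
θ=334°:   branch + wants cross > 0 → take C=(2.0566,0.8219) (cross=14.042)
θ=334°: ex = (C−B)/|BC| = (-0.5129,0.8585); ey = (-0.8585,-0.5129)
θ=334°: P = B + -3.02·ex + -0.71·ey = (5.7536,-3.9819)

θ=295°: 2.05 -6.71
θ=334°: 5.75 -3.98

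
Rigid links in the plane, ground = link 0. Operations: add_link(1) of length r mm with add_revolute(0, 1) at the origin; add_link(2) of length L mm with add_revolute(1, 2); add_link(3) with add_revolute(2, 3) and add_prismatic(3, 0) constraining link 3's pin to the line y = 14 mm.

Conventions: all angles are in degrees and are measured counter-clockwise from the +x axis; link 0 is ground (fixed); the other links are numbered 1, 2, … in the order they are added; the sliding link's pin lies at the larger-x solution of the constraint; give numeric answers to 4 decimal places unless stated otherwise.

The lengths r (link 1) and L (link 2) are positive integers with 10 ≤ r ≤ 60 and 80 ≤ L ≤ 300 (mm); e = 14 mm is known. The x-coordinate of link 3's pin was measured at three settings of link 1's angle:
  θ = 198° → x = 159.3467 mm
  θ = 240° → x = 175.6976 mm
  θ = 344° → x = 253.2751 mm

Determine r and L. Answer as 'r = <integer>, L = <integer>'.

constraint per measurement: (x − r cos θ)² + (r sin θ − e)² = L²
subtracting the θ₁ and θ₂ equations cancels the r² and L² terms:
r = (x₁² − x₂²) / (2[(x₁cos θ₁ + e sin θ₁) − (x₂cos θ₂ + e sin θ₂)]) = 49.0000 → r = 49
L² = (x₁ − r cos θ₁)² + (r sin θ₁ − e)² = 43264.0184 → L = 208.0000 → L = 208
check at θ₃=344°: x = 253.2751 (printed 253.2751) ✓

r = 49, L = 208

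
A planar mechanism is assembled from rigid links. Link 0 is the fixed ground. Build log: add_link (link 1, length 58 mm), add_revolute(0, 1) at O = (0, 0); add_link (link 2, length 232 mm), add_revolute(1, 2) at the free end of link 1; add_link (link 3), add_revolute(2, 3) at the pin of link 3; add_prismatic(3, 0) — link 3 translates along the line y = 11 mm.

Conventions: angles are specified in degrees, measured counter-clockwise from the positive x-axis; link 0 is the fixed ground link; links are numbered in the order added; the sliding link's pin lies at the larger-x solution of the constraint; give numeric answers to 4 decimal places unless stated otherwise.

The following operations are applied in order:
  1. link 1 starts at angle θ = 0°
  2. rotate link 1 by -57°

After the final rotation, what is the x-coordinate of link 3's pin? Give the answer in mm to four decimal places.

geometry: r = 58 mm, L = 232 mm, e = 11 mm; θ starts at 0°
rotate link 1 by -57°: θ ← 0° -57° = -57°
crank pin P = (r cos θ, r sin θ) = (31.589064, -48.642893)
h = r sin θ − e = -48.642893 − 11 = -59.642893
x = r cos θ + √(L² − h²) = 31.589064 + 224.202420 = 255.791484

255.7915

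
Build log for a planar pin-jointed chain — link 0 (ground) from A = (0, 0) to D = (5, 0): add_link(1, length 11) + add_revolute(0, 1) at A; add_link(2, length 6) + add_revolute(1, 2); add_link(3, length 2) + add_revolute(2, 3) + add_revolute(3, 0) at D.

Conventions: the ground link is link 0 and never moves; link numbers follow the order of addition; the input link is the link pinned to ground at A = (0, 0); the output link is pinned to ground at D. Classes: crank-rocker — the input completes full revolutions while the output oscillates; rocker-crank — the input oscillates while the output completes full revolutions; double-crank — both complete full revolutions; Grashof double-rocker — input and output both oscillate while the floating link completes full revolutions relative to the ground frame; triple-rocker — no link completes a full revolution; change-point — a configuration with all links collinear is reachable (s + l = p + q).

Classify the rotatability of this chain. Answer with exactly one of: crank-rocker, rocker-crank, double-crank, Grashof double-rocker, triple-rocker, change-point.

lengths: ground=5, input=11, coupler=6, output=2
sorted: s=2 (shortest), l=11 (longest), p+q=11
s + l = 13 vs p + q = 11
s + l > p + q → non-Grashof → no link fully rotates → triple-rocker

triple-rocker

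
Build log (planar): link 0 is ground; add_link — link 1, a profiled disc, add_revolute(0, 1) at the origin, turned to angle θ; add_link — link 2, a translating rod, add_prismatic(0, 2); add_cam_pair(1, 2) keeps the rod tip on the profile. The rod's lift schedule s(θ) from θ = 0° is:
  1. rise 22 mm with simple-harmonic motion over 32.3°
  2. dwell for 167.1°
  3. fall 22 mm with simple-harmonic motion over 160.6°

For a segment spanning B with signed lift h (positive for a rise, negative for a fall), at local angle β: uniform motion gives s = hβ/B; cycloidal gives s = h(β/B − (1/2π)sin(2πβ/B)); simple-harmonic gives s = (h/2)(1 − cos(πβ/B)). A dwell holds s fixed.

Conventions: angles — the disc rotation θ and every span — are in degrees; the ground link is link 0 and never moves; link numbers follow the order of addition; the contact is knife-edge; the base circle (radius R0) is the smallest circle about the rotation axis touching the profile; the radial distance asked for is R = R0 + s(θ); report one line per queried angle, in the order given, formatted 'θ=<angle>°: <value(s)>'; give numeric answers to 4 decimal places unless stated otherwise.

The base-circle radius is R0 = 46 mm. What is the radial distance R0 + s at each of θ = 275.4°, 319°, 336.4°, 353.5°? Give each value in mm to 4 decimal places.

seg 1 [0°–32.3°] simple-harmonic, h=22: full span → s += 22 → s = 22.0000
seg 2 [32.3°–199.4°] dwell: s stays 22.0000
seg 3 [199.4°–360°] simple-harmonic, h=-22: θ=275.4° here. β=76, B=160.6. -22/2·(1 − cos(π·0.4732)) = -10.0758 → s = 11.9242
seg 3 [199.4°–360°] simple-harmonic, h=-22: θ=319° here. β=119.6, B=160.6. -22/2·(1 − cos(π·0.7447)) = -18.6478 → s = 3.3522
seg 3 [199.4°–360°] simple-harmonic, h=-22: θ=336.4° here. β=137, B=160.6. -22/2·(1 − cos(π·0.8531)) = -20.8485 → s = 1.1515
seg 3 [199.4°–360°] simple-harmonic, h=-22: θ=353.5° here. β=154.1, B=160.6. -22/2·(1 − cos(π·0.9595)) = -21.9112 → s = 0.0888
θ=275.4°: R = R0 + s = 46 + 11.9242 = 57.9242
θ=319°: R = R0 + s = 46 + 3.3522 = 49.3522
θ=336.4°: R = R0 + s = 46 + 1.1515 = 47.1515
θ=353.5°: R = R0 + s = 46 + 0.0888 = 46.0888

θ=275.4°: 57.9242
θ=319°: 49.3522
θ=336.4°: 47.1515
θ=353.5°: 46.0888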